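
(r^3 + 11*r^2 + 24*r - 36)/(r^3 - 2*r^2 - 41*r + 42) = (r + 6)/(r - 7)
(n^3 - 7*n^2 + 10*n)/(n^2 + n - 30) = n*(n - 2)/(n + 6)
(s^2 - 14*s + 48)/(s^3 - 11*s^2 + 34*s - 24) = (s - 8)/(s^2 - 5*s + 4)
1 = 1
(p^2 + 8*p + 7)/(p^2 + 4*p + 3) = (p + 7)/(p + 3)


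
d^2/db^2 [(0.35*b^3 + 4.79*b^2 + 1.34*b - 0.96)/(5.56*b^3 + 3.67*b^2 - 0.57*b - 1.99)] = (281.868648000001*b^6 + 255.200664*b^5 - 54.5135759999999*b^4 + 498.525042*b^3 + 330.868152*b^2 + 15.353142*b + 20.25169)/(171.879616*b^9 + 340.358736*b^8 + 171.798996*b^7 - 204.909113*b^6 - 261.250575*b^5 - 38.991936*b^4 + 90.846561*b^3 + 41.661048*b^2 - 6.771771*b - 7.880599)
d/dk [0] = 0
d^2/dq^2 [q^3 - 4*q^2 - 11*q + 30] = 6*q - 8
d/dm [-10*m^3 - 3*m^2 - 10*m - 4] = -30*m^2 - 6*m - 10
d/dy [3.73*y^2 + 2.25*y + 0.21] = 7.46*y + 2.25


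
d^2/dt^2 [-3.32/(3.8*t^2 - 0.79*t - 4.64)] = (-95.8816*t^2 + 19.93328*t + 3.32*(7.6*t - 0.79)*(15.2*t - 1.58) + 117.07648)/(-3.8*t^2 + 0.79*t + 4.64)^3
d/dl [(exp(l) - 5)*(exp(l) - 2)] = (2*exp(l) - 7)*exp(l)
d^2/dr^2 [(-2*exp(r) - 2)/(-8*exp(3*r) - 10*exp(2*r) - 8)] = (64*exp(6*r) + 204*exp(5*r) + 245*exp(4*r) - 108*exp(3*r) - 264*exp(2*r) - 80*exp(r) + 16)*exp(r)/(64*exp(9*r) + 240*exp(8*r) + 300*exp(7*r) + 317*exp(6*r) + 480*exp(5*r) + 300*exp(4*r) + 192*exp(3*r) + 240*exp(2*r) + 64)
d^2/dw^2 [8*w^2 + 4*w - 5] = 16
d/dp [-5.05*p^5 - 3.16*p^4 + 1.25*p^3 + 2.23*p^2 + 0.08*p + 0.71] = -25.25*p^4 - 12.64*p^3 + 3.75*p^2 + 4.46*p + 0.08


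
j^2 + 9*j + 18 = (j + 3)*(j + 6)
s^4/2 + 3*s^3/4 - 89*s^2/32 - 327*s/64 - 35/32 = (s/2 + 1)*(s - 5/2)*(s + 1/4)*(s + 7/4)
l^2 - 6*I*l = l*(l - 6*I)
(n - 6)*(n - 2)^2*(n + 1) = n^4 - 9*n^3 + 18*n^2 + 4*n - 24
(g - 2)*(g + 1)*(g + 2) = g^3 + g^2 - 4*g - 4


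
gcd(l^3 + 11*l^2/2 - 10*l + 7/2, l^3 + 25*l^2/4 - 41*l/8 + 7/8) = l^2 + 13*l/2 - 7/2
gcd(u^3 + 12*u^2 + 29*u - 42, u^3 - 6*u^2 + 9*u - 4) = u - 1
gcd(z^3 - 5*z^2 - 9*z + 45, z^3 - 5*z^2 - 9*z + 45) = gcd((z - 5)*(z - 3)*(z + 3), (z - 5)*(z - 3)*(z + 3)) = z^3 - 5*z^2 - 9*z + 45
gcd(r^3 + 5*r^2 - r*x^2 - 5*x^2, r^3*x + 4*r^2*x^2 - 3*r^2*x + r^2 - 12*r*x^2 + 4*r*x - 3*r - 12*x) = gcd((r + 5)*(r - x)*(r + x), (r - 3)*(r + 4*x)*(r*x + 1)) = 1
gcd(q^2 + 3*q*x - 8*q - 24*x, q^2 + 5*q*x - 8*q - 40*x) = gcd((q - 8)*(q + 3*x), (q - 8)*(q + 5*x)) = q - 8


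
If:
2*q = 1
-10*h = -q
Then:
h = 1/20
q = 1/2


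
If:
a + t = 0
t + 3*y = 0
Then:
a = 3*y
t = -3*y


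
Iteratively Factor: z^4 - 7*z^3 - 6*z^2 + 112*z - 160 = (z - 4)*(z^3 - 3*z^2 - 18*z + 40) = (z - 4)*(z - 2)*(z^2 - z - 20) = (z - 4)*(z - 2)*(z + 4)*(z - 5)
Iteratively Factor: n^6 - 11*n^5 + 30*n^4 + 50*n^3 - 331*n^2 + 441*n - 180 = (n + 3)*(n^5 - 14*n^4 + 72*n^3 - 166*n^2 + 167*n - 60) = (n - 1)*(n + 3)*(n^4 - 13*n^3 + 59*n^2 - 107*n + 60) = (n - 3)*(n - 1)*(n + 3)*(n^3 - 10*n^2 + 29*n - 20) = (n - 3)*(n - 1)^2*(n + 3)*(n^2 - 9*n + 20) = (n - 5)*(n - 3)*(n - 1)^2*(n + 3)*(n - 4)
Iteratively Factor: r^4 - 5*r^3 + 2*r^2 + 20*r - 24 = (r - 2)*(r^3 - 3*r^2 - 4*r + 12) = (r - 3)*(r - 2)*(r^2 - 4) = (r - 3)*(r - 2)*(r + 2)*(r - 2)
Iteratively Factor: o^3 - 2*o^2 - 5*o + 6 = (o + 2)*(o^2 - 4*o + 3) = (o - 3)*(o + 2)*(o - 1)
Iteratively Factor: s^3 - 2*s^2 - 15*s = (s + 3)*(s^2 - 5*s) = (s - 5)*(s + 3)*(s)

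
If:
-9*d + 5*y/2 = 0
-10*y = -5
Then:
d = 5/36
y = 1/2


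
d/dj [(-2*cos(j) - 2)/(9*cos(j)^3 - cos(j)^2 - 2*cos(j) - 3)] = -2*(23*cos(j)/2 + 13*cos(2*j) + 9*cos(3*j)/2 + 14)*sin(j)/(-9*cos(j)^3 + cos(j)^2 + 2*cos(j) + 3)^2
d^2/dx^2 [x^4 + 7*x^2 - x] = 12*x^2 + 14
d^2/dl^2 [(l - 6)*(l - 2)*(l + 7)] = 6*l - 2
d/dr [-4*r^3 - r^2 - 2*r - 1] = -12*r^2 - 2*r - 2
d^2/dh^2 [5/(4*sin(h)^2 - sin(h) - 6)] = 5*(64*sin(h)^4 - 12*sin(h)^3 + sin(h)^2 + 18*sin(h) - 50)/(-4*sin(h)^2 + sin(h) + 6)^3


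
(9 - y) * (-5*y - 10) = 5*y^2 - 35*y - 90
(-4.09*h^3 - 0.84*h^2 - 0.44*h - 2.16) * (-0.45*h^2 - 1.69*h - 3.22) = 1.8405*h^5 + 7.2901*h^4 + 14.7874*h^3 + 4.4204*h^2 + 5.0672*h + 6.9552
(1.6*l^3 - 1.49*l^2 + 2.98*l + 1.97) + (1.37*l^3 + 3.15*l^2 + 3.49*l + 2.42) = 2.97*l^3 + 1.66*l^2 + 6.47*l + 4.39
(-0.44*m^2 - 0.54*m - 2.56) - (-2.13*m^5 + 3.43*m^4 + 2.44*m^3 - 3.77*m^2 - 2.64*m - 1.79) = 2.13*m^5 - 3.43*m^4 - 2.44*m^3 + 3.33*m^2 + 2.1*m - 0.77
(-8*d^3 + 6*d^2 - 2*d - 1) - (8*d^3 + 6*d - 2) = -16*d^3 + 6*d^2 - 8*d + 1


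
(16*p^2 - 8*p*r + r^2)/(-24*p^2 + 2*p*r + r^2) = (-4*p + r)/(6*p + r)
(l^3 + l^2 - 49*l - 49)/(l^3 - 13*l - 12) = (l^2 - 49)/(l^2 - l - 12)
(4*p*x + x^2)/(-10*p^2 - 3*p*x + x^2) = x*(4*p + x)/(-10*p^2 - 3*p*x + x^2)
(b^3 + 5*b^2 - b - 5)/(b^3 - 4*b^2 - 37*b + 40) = (b + 1)/(b - 8)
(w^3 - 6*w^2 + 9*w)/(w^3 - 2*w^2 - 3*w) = (w - 3)/(w + 1)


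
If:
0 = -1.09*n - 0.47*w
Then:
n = -0.431192660550459*w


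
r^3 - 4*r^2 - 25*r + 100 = (r - 5)*(r - 4)*(r + 5)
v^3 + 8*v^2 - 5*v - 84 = (v - 3)*(v + 4)*(v + 7)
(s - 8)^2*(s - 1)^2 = s^4 - 18*s^3 + 97*s^2 - 144*s + 64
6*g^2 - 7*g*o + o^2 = (-6*g + o)*(-g + o)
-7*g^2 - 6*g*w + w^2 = (-7*g + w)*(g + w)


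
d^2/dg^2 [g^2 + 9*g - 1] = 2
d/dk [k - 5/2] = 1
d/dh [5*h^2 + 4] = 10*h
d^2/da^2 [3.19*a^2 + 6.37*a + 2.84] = 6.38000000000000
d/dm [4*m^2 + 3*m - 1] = 8*m + 3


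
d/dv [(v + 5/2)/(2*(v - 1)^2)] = (-v - 6)/(2*(v - 1)^3)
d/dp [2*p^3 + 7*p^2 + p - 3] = 6*p^2 + 14*p + 1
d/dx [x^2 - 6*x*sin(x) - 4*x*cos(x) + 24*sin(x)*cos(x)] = 4*x*sin(x) - 6*x*cos(x) + 2*x - 6*sin(x) - 4*cos(x) + 24*cos(2*x)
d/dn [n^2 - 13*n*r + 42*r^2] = 2*n - 13*r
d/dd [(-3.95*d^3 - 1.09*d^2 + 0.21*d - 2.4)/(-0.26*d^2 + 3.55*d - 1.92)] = (1.027*d^4 - 28.045*d^3 + 18.9371*d^2 + 2.9376*d + 8.1168)/(0.0676*d^4 - 1.846*d^3 + 13.6009*d^2 - 13.632*d + 3.6864)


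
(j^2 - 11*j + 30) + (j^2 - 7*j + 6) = 2*j^2 - 18*j + 36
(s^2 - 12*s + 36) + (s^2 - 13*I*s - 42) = 2*s^2 - 12*s - 13*I*s - 6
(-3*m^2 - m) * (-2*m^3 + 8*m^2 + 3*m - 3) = 6*m^5 - 22*m^4 - 17*m^3 + 6*m^2 + 3*m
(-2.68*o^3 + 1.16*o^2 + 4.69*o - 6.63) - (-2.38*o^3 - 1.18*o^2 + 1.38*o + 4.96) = -0.3*o^3 + 2.34*o^2 + 3.31*o - 11.59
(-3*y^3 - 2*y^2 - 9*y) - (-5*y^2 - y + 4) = -3*y^3 + 3*y^2 - 8*y - 4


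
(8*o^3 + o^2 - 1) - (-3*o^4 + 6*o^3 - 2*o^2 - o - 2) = 3*o^4 + 2*o^3 + 3*o^2 + o + 1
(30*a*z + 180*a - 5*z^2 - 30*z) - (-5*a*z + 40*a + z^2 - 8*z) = 35*a*z + 140*a - 6*z^2 - 22*z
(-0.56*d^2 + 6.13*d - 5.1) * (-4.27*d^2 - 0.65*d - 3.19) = 2.3912*d^4 - 25.8111*d^3 + 19.5789*d^2 - 16.2397*d + 16.269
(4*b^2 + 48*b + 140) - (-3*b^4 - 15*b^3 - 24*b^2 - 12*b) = 3*b^4 + 15*b^3 + 28*b^2 + 60*b + 140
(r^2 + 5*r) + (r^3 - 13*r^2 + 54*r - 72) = r^3 - 12*r^2 + 59*r - 72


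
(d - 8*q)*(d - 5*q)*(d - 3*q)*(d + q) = d^4 - 15*d^3*q + 63*d^2*q^2 - 41*d*q^3 - 120*q^4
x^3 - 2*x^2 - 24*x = x*(x - 6)*(x + 4)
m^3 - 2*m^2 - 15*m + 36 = (m - 3)^2*(m + 4)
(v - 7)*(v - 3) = v^2 - 10*v + 21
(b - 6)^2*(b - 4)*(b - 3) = b^4 - 19*b^3 + 132*b^2 - 396*b + 432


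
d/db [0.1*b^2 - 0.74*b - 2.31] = 0.2*b - 0.74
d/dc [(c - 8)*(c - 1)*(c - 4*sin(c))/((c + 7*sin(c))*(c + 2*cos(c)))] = ((c - 8)*(c - 1)*(c - 4*sin(c))*(c + 7*sin(c))*(2*sin(c) - 1) - (c - 8)*(c - 1)*(c - 4*sin(c))*(c + 2*cos(c))*(7*cos(c) + 1) + (c + 7*sin(c))*(c + 2*cos(c))*(-(c - 8)*(c - 1)*(4*cos(c) - 1) + (c - 8)*(c - 4*sin(c)) + (c - 1)*(c - 4*sin(c))))/((c + 7*sin(c))^2*(c + 2*cos(c))^2)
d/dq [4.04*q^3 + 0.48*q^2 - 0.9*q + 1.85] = 12.12*q^2 + 0.96*q - 0.9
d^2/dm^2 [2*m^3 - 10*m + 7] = 12*m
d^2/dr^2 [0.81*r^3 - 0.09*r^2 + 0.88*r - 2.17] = 4.86*r - 0.18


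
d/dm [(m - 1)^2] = 2*m - 2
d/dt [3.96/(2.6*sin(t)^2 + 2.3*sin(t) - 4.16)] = -(20.592*sin(t) + 9.108)*cos(t)/(2.6*sin(t)^2 + 2.3*sin(t) - 4.16)^2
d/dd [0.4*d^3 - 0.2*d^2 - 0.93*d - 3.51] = 1.2*d^2 - 0.4*d - 0.93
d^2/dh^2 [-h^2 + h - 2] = -2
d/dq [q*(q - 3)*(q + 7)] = 3*q^2 + 8*q - 21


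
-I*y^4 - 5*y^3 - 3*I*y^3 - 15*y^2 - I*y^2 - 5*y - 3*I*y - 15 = (y + 3)*(y - 5*I)*(y - I)*(-I*y + 1)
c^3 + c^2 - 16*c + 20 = (c - 2)^2*(c + 5)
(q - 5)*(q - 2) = q^2 - 7*q + 10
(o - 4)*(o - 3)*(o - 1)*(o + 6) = o^4 - 2*o^3 - 29*o^2 + 102*o - 72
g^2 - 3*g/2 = g*(g - 3/2)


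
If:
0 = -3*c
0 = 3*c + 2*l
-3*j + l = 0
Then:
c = 0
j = 0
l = 0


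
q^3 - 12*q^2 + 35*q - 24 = (q - 8)*(q - 3)*(q - 1)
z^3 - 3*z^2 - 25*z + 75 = (z - 5)*(z - 3)*(z + 5)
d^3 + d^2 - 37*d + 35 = (d - 5)*(d - 1)*(d + 7)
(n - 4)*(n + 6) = n^2 + 2*n - 24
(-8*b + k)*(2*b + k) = -16*b^2 - 6*b*k + k^2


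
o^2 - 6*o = o*(o - 6)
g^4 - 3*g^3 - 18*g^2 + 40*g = g*(g - 5)*(g - 2)*(g + 4)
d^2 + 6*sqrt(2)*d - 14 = (d - sqrt(2))*(d + 7*sqrt(2))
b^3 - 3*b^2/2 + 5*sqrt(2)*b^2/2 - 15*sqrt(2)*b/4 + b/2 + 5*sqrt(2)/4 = (b - 1)*(b - 1/2)*(b + 5*sqrt(2)/2)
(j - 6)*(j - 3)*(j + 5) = j^3 - 4*j^2 - 27*j + 90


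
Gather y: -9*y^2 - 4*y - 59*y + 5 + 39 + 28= -9*y^2 - 63*y + 72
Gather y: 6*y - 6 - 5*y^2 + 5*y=-5*y^2 + 11*y - 6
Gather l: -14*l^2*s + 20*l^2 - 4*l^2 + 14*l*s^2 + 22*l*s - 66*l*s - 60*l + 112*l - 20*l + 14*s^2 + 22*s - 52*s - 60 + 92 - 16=l^2*(16 - 14*s) + l*(14*s^2 - 44*s + 32) + 14*s^2 - 30*s + 16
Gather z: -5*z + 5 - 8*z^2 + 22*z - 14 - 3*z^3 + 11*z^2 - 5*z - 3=-3*z^3 + 3*z^2 + 12*z - 12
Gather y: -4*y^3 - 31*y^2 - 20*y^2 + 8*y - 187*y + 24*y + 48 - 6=-4*y^3 - 51*y^2 - 155*y + 42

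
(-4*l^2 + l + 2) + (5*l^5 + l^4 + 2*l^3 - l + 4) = 5*l^5 + l^4 + 2*l^3 - 4*l^2 + 6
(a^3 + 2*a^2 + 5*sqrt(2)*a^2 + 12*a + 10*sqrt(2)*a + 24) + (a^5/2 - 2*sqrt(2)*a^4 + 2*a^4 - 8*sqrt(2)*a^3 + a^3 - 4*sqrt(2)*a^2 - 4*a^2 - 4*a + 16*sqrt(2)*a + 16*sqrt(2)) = a^5/2 - 2*sqrt(2)*a^4 + 2*a^4 - 8*sqrt(2)*a^3 + 2*a^3 - 2*a^2 + sqrt(2)*a^2 + 8*a + 26*sqrt(2)*a + 16*sqrt(2) + 24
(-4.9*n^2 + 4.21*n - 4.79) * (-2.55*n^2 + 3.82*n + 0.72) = 12.495*n^4 - 29.4535*n^3 + 24.7687*n^2 - 15.2666*n - 3.4488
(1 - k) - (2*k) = 1 - 3*k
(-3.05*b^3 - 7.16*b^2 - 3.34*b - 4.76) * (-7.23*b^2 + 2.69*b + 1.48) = 22.0515*b^5 + 43.5623*b^4 + 0.373799999999999*b^3 + 14.8334*b^2 - 17.7476*b - 7.0448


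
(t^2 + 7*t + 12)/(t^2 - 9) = (t + 4)/(t - 3)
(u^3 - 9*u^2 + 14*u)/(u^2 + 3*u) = (u^2 - 9*u + 14)/(u + 3)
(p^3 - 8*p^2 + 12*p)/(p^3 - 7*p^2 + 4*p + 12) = p/(p + 1)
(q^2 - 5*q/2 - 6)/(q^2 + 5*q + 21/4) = 2*(q - 4)/(2*q + 7)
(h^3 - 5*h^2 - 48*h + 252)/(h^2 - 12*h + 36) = h + 7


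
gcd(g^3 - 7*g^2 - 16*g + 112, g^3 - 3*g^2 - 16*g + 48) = g^2 - 16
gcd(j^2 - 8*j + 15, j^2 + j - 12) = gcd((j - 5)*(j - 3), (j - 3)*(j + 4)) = j - 3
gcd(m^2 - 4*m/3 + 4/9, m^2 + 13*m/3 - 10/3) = m - 2/3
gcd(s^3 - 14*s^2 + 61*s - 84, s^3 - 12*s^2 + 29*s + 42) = s - 7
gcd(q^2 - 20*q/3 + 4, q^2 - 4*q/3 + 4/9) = q - 2/3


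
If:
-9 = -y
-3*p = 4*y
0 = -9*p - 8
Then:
No Solution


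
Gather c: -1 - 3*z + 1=-3*z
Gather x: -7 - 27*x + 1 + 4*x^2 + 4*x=4*x^2 - 23*x - 6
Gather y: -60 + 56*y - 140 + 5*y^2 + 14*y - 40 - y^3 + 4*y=-y^3 + 5*y^2 + 74*y - 240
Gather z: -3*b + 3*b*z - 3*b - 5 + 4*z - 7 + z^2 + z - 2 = -6*b + z^2 + z*(3*b + 5) - 14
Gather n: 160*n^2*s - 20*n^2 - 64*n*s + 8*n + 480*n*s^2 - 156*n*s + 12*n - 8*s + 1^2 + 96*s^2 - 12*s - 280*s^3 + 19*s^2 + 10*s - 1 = n^2*(160*s - 20) + n*(480*s^2 - 220*s + 20) - 280*s^3 + 115*s^2 - 10*s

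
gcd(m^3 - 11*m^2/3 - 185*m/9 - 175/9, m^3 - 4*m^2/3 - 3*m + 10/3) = m + 5/3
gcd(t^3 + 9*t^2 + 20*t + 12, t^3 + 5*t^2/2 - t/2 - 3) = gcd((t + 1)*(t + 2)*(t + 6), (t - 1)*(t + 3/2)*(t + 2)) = t + 2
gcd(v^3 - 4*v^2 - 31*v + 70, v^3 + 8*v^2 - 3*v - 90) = v + 5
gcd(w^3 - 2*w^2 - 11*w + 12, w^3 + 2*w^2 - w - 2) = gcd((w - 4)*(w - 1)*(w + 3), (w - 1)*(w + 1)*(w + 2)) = w - 1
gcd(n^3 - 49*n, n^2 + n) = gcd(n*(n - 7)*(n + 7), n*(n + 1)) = n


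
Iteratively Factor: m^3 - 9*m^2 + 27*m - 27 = (m - 3)*(m^2 - 6*m + 9) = (m - 3)^2*(m - 3)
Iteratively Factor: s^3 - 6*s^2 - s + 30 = (s - 3)*(s^2 - 3*s - 10) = (s - 5)*(s - 3)*(s + 2)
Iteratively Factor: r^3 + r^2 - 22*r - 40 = (r + 4)*(r^2 - 3*r - 10) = (r - 5)*(r + 4)*(r + 2)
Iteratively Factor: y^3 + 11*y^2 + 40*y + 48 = (y + 4)*(y^2 + 7*y + 12) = (y + 4)^2*(y + 3)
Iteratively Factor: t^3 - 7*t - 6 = (t + 1)*(t^2 - t - 6) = (t - 3)*(t + 1)*(t + 2)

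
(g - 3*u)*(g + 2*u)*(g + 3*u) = g^3 + 2*g^2*u - 9*g*u^2 - 18*u^3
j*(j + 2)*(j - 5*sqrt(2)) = j^3 - 5*sqrt(2)*j^2 + 2*j^2 - 10*sqrt(2)*j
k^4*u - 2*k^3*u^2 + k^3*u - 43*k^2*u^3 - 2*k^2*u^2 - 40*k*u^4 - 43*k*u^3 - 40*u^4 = (k - 8*u)*(k + u)*(k + 5*u)*(k*u + u)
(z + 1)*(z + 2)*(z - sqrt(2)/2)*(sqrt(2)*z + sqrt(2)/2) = sqrt(2)*z^4 - z^3 + 7*sqrt(2)*z^3/2 - 7*z^2/2 + 7*sqrt(2)*z^2/2 - 7*z/2 + sqrt(2)*z - 1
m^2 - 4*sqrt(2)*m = m*(m - 4*sqrt(2))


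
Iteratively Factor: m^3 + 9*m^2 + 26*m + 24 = (m + 3)*(m^2 + 6*m + 8) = (m + 2)*(m + 3)*(m + 4)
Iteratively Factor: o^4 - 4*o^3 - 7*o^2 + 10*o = (o - 5)*(o^3 + o^2 - 2*o) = o*(o - 5)*(o^2 + o - 2) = o*(o - 5)*(o + 2)*(o - 1)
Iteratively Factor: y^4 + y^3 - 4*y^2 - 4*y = (y + 1)*(y^3 - 4*y) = (y + 1)*(y + 2)*(y^2 - 2*y) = (y - 2)*(y + 1)*(y + 2)*(y)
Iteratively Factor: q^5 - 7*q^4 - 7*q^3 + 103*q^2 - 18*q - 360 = (q - 4)*(q^4 - 3*q^3 - 19*q^2 + 27*q + 90) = (q - 4)*(q + 3)*(q^3 - 6*q^2 - q + 30) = (q - 5)*(q - 4)*(q + 3)*(q^2 - q - 6) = (q - 5)*(q - 4)*(q - 3)*(q + 3)*(q + 2)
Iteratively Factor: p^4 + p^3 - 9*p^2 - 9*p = (p)*(p^3 + p^2 - 9*p - 9) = p*(p - 3)*(p^2 + 4*p + 3) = p*(p - 3)*(p + 3)*(p + 1)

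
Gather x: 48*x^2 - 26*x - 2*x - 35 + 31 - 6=48*x^2 - 28*x - 10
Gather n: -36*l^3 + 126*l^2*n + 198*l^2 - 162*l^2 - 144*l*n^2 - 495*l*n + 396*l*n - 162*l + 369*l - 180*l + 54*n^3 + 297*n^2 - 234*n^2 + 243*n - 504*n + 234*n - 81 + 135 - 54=-36*l^3 + 36*l^2 + 27*l + 54*n^3 + n^2*(63 - 144*l) + n*(126*l^2 - 99*l - 27)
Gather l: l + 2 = l + 2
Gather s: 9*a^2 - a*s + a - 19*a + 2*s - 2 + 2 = 9*a^2 - 18*a + s*(2 - a)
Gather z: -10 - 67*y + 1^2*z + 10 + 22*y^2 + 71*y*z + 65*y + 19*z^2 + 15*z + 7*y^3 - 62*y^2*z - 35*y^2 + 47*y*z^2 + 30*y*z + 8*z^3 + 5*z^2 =7*y^3 - 13*y^2 - 2*y + 8*z^3 + z^2*(47*y + 24) + z*(-62*y^2 + 101*y + 16)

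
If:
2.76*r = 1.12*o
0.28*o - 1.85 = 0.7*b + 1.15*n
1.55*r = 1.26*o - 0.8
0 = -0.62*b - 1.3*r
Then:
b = -1.08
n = -0.64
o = 1.27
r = 0.51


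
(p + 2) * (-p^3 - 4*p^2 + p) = -p^4 - 6*p^3 - 7*p^2 + 2*p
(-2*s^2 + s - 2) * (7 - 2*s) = 4*s^3 - 16*s^2 + 11*s - 14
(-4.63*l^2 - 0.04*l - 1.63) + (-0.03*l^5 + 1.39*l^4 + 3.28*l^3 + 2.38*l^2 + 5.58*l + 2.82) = -0.03*l^5 + 1.39*l^4 + 3.28*l^3 - 2.25*l^2 + 5.54*l + 1.19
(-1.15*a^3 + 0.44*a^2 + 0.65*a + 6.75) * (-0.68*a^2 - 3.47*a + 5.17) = 0.782*a^5 + 3.6913*a^4 - 7.9143*a^3 - 4.5707*a^2 - 20.062*a + 34.8975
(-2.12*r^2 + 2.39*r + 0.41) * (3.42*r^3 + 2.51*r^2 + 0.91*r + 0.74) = -7.2504*r^5 + 2.8526*r^4 + 5.4719*r^3 + 1.6352*r^2 + 2.1417*r + 0.3034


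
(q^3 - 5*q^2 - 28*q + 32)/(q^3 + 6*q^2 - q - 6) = (q^2 - 4*q - 32)/(q^2 + 7*q + 6)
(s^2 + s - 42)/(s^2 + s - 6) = (s^2 + s - 42)/(s^2 + s - 6)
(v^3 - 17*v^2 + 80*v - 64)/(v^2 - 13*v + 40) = (v^2 - 9*v + 8)/(v - 5)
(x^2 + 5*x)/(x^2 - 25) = x/(x - 5)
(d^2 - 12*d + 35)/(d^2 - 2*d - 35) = (d - 5)/(d + 5)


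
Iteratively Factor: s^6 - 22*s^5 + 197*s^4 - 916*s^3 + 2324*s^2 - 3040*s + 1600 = (s - 2)*(s^5 - 20*s^4 + 157*s^3 - 602*s^2 + 1120*s - 800) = (s - 5)*(s - 2)*(s^4 - 15*s^3 + 82*s^2 - 192*s + 160) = (s - 5)^2*(s - 2)*(s^3 - 10*s^2 + 32*s - 32) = (s - 5)^2*(s - 4)*(s - 2)*(s^2 - 6*s + 8) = (s - 5)^2*(s - 4)*(s - 2)^2*(s - 4)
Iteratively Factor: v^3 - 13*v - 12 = (v - 4)*(v^2 + 4*v + 3) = (v - 4)*(v + 3)*(v + 1)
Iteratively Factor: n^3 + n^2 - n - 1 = (n + 1)*(n^2 - 1) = (n + 1)^2*(n - 1)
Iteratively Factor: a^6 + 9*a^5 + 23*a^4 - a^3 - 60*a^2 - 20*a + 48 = (a + 2)*(a^5 + 7*a^4 + 9*a^3 - 19*a^2 - 22*a + 24) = (a + 2)*(a + 3)*(a^4 + 4*a^3 - 3*a^2 - 10*a + 8) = (a + 2)^2*(a + 3)*(a^3 + 2*a^2 - 7*a + 4) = (a + 2)^2*(a + 3)*(a + 4)*(a^2 - 2*a + 1) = (a - 1)*(a + 2)^2*(a + 3)*(a + 4)*(a - 1)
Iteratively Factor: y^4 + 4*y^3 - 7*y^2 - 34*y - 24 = (y + 1)*(y^3 + 3*y^2 - 10*y - 24) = (y + 1)*(y + 2)*(y^2 + y - 12) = (y - 3)*(y + 1)*(y + 2)*(y + 4)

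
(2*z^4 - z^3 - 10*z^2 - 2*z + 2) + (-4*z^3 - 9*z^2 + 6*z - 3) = 2*z^4 - 5*z^3 - 19*z^2 + 4*z - 1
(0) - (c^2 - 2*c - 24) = -c^2 + 2*c + 24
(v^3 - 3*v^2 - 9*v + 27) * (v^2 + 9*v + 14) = v^5 + 6*v^4 - 22*v^3 - 96*v^2 + 117*v + 378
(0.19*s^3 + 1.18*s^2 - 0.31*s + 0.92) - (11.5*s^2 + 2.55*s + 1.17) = 0.19*s^3 - 10.32*s^2 - 2.86*s - 0.25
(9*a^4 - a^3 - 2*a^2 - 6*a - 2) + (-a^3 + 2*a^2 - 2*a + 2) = 9*a^4 - 2*a^3 - 8*a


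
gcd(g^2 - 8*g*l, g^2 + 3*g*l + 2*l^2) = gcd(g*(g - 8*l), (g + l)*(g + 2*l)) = 1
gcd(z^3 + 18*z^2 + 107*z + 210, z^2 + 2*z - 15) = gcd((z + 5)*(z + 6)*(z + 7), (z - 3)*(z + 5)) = z + 5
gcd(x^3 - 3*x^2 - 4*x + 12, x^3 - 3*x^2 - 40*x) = 1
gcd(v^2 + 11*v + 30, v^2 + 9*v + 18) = v + 6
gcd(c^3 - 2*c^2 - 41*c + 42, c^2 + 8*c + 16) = 1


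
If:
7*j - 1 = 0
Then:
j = 1/7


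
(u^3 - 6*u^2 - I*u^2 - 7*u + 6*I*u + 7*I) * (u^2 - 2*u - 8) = u^5 - 8*u^4 - I*u^4 - 3*u^3 + 8*I*u^3 + 62*u^2 + 3*I*u^2 + 56*u - 62*I*u - 56*I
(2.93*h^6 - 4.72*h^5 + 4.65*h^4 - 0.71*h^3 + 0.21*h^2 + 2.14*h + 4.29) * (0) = 0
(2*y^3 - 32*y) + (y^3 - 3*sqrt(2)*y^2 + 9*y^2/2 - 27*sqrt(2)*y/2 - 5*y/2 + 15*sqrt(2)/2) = 3*y^3 - 3*sqrt(2)*y^2 + 9*y^2/2 - 69*y/2 - 27*sqrt(2)*y/2 + 15*sqrt(2)/2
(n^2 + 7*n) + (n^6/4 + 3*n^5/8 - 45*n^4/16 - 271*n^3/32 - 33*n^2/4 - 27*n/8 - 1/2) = n^6/4 + 3*n^5/8 - 45*n^4/16 - 271*n^3/32 - 29*n^2/4 + 29*n/8 - 1/2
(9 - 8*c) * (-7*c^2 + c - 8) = 56*c^3 - 71*c^2 + 73*c - 72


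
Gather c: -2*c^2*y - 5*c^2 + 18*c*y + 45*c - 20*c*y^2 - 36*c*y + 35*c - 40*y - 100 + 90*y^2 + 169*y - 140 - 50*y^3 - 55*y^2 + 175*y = c^2*(-2*y - 5) + c*(-20*y^2 - 18*y + 80) - 50*y^3 + 35*y^2 + 304*y - 240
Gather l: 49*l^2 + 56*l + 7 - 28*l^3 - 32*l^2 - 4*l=-28*l^3 + 17*l^2 + 52*l + 7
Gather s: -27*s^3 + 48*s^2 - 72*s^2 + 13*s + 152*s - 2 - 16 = -27*s^3 - 24*s^2 + 165*s - 18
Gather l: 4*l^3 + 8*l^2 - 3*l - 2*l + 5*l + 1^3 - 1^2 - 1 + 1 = 4*l^3 + 8*l^2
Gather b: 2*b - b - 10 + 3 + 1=b - 6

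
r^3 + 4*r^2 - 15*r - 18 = (r - 3)*(r + 1)*(r + 6)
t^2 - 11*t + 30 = (t - 6)*(t - 5)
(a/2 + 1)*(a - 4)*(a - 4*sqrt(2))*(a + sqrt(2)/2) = a^4/2 - 7*sqrt(2)*a^3/4 - a^3 - 6*a^2 + 7*sqrt(2)*a^2/2 + 4*a + 14*sqrt(2)*a + 16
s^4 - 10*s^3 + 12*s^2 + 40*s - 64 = (s - 8)*(s - 2)^2*(s + 2)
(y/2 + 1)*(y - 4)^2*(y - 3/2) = y^4/2 - 15*y^3/4 + 9*y^2/2 + 16*y - 24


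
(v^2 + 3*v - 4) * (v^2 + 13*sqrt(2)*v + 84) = v^4 + 3*v^3 + 13*sqrt(2)*v^3 + 39*sqrt(2)*v^2 + 80*v^2 - 52*sqrt(2)*v + 252*v - 336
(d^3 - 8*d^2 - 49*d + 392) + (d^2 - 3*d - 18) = d^3 - 7*d^2 - 52*d + 374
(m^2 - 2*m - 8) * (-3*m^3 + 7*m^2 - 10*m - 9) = -3*m^5 + 13*m^4 - 45*m^2 + 98*m + 72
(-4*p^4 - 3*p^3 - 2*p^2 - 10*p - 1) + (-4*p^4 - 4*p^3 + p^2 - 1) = -8*p^4 - 7*p^3 - p^2 - 10*p - 2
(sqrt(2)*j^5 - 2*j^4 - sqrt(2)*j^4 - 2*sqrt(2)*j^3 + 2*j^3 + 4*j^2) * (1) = sqrt(2)*j^5 - 2*j^4 - sqrt(2)*j^4 - 2*sqrt(2)*j^3 + 2*j^3 + 4*j^2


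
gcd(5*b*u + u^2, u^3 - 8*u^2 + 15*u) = u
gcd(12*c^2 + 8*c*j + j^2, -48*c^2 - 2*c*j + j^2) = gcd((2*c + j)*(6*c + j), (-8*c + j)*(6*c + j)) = 6*c + j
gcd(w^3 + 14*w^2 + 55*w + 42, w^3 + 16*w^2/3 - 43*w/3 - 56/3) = w^2 + 8*w + 7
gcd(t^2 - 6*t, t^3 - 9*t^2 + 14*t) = t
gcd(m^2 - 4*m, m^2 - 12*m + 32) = m - 4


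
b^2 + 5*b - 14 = (b - 2)*(b + 7)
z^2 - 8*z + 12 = (z - 6)*(z - 2)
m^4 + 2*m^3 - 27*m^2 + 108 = (m - 3)^2*(m + 2)*(m + 6)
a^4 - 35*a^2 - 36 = (a - 6)*(a + 6)*(-I*a + 1)*(I*a + 1)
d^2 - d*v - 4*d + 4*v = (d - 4)*(d - v)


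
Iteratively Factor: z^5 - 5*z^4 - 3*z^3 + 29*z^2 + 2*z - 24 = (z + 1)*(z^4 - 6*z^3 + 3*z^2 + 26*z - 24) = (z - 3)*(z + 1)*(z^3 - 3*z^2 - 6*z + 8) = (z - 4)*(z - 3)*(z + 1)*(z^2 + z - 2) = (z - 4)*(z - 3)*(z + 1)*(z + 2)*(z - 1)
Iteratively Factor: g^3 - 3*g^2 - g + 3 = (g - 1)*(g^2 - 2*g - 3) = (g - 3)*(g - 1)*(g + 1)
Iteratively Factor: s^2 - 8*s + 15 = (s - 3)*(s - 5)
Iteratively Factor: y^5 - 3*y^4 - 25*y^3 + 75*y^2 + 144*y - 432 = (y - 3)*(y^4 - 25*y^2 + 144) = (y - 3)^2*(y^3 + 3*y^2 - 16*y - 48) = (y - 3)^2*(y + 3)*(y^2 - 16) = (y - 3)^2*(y + 3)*(y + 4)*(y - 4)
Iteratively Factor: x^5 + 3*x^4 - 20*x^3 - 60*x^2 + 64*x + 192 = (x + 2)*(x^4 + x^3 - 22*x^2 - 16*x + 96) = (x + 2)*(x + 3)*(x^3 - 2*x^2 - 16*x + 32) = (x - 2)*(x + 2)*(x + 3)*(x^2 - 16) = (x - 4)*(x - 2)*(x + 2)*(x + 3)*(x + 4)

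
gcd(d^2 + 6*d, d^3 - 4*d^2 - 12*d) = d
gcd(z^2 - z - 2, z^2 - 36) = 1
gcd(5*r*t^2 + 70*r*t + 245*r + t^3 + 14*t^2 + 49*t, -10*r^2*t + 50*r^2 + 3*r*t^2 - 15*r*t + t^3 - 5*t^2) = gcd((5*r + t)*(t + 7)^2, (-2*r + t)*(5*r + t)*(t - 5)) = 5*r + t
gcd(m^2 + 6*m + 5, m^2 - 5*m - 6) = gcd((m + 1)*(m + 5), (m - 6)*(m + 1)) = m + 1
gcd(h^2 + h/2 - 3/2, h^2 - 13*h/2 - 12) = h + 3/2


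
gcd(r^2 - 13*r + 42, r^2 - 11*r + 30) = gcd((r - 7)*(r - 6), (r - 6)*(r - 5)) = r - 6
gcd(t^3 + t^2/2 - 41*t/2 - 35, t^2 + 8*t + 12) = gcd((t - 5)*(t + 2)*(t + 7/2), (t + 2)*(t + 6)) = t + 2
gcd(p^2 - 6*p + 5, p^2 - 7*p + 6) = p - 1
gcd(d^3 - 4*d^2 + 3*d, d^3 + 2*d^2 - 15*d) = d^2 - 3*d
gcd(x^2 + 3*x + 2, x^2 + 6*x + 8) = x + 2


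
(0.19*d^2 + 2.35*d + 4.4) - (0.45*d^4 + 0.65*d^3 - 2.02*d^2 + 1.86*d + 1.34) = -0.45*d^4 - 0.65*d^3 + 2.21*d^2 + 0.49*d + 3.06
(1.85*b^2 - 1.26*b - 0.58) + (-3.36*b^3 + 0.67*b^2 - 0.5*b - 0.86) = -3.36*b^3 + 2.52*b^2 - 1.76*b - 1.44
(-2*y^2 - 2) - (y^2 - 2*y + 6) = -3*y^2 + 2*y - 8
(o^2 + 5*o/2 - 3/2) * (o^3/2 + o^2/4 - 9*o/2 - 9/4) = o^5/2 + 3*o^4/2 - 37*o^3/8 - 111*o^2/8 + 9*o/8 + 27/8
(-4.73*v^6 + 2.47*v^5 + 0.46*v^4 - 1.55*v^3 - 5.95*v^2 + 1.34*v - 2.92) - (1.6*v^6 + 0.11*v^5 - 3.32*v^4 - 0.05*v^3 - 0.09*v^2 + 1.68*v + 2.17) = -6.33*v^6 + 2.36*v^5 + 3.78*v^4 - 1.5*v^3 - 5.86*v^2 - 0.34*v - 5.09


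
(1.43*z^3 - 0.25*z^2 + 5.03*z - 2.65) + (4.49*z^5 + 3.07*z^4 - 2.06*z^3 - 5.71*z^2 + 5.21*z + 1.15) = 4.49*z^5 + 3.07*z^4 - 0.63*z^3 - 5.96*z^2 + 10.24*z - 1.5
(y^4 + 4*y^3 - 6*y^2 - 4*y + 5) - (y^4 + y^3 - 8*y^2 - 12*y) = 3*y^3 + 2*y^2 + 8*y + 5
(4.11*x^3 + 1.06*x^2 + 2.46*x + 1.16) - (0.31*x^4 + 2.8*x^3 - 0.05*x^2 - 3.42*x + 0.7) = -0.31*x^4 + 1.31*x^3 + 1.11*x^2 + 5.88*x + 0.46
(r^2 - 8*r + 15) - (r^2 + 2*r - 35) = 50 - 10*r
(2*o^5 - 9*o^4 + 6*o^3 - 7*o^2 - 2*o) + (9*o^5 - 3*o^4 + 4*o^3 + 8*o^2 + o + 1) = 11*o^5 - 12*o^4 + 10*o^3 + o^2 - o + 1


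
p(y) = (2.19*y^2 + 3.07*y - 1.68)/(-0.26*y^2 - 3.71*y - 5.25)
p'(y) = (0.52*y + 3.71)*(2.19*y^2 + 3.07*y - 1.68)/(-0.26*y^2 - 3.71*y - 5.25)^2 + (4.38*y + 3.07)/(-0.26*y^2 - 3.71*y - 5.25)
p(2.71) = -1.32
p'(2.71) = -0.48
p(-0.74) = 1.04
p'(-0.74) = -1.24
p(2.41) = -1.17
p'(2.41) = -0.50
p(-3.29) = 2.88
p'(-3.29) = -1.35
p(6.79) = -2.83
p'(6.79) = -0.29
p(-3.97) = 3.84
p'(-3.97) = -1.49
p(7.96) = -3.15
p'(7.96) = -0.26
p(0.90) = -0.32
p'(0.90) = -0.64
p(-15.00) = -54.94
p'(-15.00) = -20.01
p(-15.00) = -54.94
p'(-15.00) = -20.01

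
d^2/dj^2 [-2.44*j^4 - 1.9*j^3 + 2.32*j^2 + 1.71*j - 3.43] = -29.28*j^2 - 11.4*j + 4.64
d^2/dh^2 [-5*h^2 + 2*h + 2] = -10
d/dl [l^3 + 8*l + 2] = 3*l^2 + 8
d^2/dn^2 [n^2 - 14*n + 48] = 2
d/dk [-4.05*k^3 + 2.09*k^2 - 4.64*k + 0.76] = -12.15*k^2 + 4.18*k - 4.64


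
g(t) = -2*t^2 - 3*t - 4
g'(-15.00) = 57.00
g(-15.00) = -409.00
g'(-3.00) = 9.00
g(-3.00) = -13.00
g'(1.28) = -8.12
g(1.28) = -11.12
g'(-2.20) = 5.80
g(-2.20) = -7.08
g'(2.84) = -14.36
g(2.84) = -28.65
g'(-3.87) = 12.48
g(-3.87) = -22.34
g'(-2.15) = 5.60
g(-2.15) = -6.80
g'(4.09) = -19.36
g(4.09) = -49.73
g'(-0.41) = -1.36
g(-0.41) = -3.11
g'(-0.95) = 0.80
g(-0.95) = -2.96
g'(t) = -4*t - 3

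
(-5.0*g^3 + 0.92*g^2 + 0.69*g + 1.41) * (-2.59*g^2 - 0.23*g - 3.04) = 12.95*g^5 - 1.2328*g^4 + 13.2013*g^3 - 6.6074*g^2 - 2.4219*g - 4.2864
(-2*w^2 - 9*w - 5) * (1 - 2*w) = 4*w^3 + 16*w^2 + w - 5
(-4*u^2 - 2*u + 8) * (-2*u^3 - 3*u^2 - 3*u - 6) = 8*u^5 + 16*u^4 + 2*u^3 + 6*u^2 - 12*u - 48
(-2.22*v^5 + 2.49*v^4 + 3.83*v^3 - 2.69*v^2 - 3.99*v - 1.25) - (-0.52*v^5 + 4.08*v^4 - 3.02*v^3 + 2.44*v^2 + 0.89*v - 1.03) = -1.7*v^5 - 1.59*v^4 + 6.85*v^3 - 5.13*v^2 - 4.88*v - 0.22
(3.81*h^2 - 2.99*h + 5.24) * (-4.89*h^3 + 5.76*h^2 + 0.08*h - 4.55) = -18.6309*h^5 + 36.5667*h^4 - 42.5412*h^3 + 12.6077*h^2 + 14.0237*h - 23.842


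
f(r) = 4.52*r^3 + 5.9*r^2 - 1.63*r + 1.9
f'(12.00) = 2092.61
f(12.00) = 8642.50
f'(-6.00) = 415.73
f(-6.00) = -752.24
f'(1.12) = 28.60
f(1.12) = 13.83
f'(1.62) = 53.07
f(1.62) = 33.96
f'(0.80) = 16.49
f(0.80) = 6.69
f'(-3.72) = 142.12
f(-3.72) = -143.07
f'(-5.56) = 351.95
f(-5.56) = -583.54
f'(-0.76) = -2.77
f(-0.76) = 4.56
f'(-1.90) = 24.90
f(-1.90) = -4.71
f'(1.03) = 24.91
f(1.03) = 11.42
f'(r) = 13.56*r^2 + 11.8*r - 1.63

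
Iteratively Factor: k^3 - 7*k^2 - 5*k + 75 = (k - 5)*(k^2 - 2*k - 15) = (k - 5)*(k + 3)*(k - 5)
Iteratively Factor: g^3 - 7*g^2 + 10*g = (g - 2)*(g^2 - 5*g) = (g - 5)*(g - 2)*(g)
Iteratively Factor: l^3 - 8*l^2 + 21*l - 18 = (l - 3)*(l^2 - 5*l + 6) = (l - 3)*(l - 2)*(l - 3)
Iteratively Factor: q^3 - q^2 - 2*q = (q + 1)*(q^2 - 2*q) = q*(q + 1)*(q - 2)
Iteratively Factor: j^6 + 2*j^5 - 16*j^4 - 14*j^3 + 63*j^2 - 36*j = (j)*(j^5 + 2*j^4 - 16*j^3 - 14*j^2 + 63*j - 36) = j*(j + 3)*(j^4 - j^3 - 13*j^2 + 25*j - 12) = j*(j - 1)*(j + 3)*(j^3 - 13*j + 12) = j*(j - 1)^2*(j + 3)*(j^2 + j - 12) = j*(j - 1)^2*(j + 3)*(j + 4)*(j - 3)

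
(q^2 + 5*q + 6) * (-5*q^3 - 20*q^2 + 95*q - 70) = -5*q^5 - 45*q^4 - 35*q^3 + 285*q^2 + 220*q - 420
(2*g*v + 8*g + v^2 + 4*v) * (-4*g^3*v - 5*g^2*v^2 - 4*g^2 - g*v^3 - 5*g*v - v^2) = -8*g^4*v^2 - 32*g^4*v - 14*g^3*v^3 - 56*g^3*v^2 - 8*g^3*v - 32*g^3 - 7*g^2*v^4 - 28*g^2*v^3 - 14*g^2*v^2 - 56*g^2*v - g*v^5 - 4*g*v^4 - 7*g*v^3 - 28*g*v^2 - v^4 - 4*v^3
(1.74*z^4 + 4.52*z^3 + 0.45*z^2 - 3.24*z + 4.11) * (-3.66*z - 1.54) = -6.3684*z^5 - 19.2228*z^4 - 8.6078*z^3 + 11.1654*z^2 - 10.053*z - 6.3294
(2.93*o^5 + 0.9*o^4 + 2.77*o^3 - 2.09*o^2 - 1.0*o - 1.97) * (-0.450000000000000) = -1.3185*o^5 - 0.405*o^4 - 1.2465*o^3 + 0.9405*o^2 + 0.45*o + 0.8865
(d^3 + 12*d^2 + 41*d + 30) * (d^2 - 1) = d^5 + 12*d^4 + 40*d^3 + 18*d^2 - 41*d - 30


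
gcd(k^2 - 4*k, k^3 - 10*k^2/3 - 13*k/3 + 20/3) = k - 4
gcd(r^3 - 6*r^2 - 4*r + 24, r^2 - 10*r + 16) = r - 2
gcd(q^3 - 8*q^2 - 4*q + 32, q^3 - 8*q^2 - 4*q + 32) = q^3 - 8*q^2 - 4*q + 32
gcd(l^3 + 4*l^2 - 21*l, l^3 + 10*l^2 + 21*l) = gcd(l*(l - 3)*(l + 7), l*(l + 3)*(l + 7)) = l^2 + 7*l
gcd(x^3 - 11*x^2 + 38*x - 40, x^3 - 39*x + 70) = x^2 - 7*x + 10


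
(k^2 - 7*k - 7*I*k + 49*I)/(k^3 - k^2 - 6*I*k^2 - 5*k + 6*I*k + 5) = (k^2 - 7*k*(1 + I) + 49*I)/(k^3 - k^2*(1 + 6*I) + k*(-5 + 6*I) + 5)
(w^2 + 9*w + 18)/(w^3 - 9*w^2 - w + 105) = (w + 6)/(w^2 - 12*w + 35)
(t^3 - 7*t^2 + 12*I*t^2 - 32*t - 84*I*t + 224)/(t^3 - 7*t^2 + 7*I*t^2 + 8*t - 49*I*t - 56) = (t + 4*I)/(t - I)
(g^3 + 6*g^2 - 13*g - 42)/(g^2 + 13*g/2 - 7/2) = 2*(g^2 - g - 6)/(2*g - 1)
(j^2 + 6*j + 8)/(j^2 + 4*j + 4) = (j + 4)/(j + 2)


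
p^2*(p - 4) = p^3 - 4*p^2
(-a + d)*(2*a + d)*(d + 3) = -2*a^2*d - 6*a^2 + a*d^2 + 3*a*d + d^3 + 3*d^2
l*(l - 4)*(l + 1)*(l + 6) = l^4 + 3*l^3 - 22*l^2 - 24*l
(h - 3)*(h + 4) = h^2 + h - 12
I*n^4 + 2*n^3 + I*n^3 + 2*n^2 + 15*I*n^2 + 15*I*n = n*(n - 5*I)*(n + 3*I)*(I*n + I)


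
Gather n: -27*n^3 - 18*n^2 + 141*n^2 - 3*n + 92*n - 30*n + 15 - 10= -27*n^3 + 123*n^2 + 59*n + 5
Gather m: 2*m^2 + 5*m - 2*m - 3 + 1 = 2*m^2 + 3*m - 2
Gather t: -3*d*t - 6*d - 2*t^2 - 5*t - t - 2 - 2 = -6*d - 2*t^2 + t*(-3*d - 6) - 4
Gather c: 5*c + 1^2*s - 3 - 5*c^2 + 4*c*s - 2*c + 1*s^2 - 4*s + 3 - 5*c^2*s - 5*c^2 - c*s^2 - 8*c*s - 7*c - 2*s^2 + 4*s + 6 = c^2*(-5*s - 10) + c*(-s^2 - 4*s - 4) - s^2 + s + 6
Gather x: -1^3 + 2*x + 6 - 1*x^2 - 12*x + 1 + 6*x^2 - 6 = 5*x^2 - 10*x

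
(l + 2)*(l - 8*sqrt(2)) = l^2 - 8*sqrt(2)*l + 2*l - 16*sqrt(2)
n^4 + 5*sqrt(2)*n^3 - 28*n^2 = n^2*(n - 2*sqrt(2))*(n + 7*sqrt(2))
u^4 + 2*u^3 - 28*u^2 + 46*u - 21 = (u - 3)*(u - 1)^2*(u + 7)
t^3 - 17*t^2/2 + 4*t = t*(t - 8)*(t - 1/2)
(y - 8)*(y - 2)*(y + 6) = y^3 - 4*y^2 - 44*y + 96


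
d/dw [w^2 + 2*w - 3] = 2*w + 2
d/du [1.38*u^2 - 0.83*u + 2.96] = 2.76*u - 0.83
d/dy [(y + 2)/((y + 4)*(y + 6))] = (-y^2 - 4*y + 4)/(y^4 + 20*y^3 + 148*y^2 + 480*y + 576)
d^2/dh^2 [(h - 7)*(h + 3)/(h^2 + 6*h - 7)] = 4*(-5*h^3 - 21*h^2 - 231*h - 511)/(h^6 + 18*h^5 + 87*h^4 - 36*h^3 - 609*h^2 + 882*h - 343)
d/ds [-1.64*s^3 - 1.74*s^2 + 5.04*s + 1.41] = -4.92*s^2 - 3.48*s + 5.04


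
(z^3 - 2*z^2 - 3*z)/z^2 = z - 2 - 3/z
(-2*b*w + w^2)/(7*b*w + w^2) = (-2*b + w)/(7*b + w)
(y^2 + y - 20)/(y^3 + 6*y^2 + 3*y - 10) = (y - 4)/(y^2 + y - 2)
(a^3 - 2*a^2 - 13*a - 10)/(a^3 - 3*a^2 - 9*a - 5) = (a + 2)/(a + 1)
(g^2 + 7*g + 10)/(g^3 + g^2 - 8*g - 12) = (g + 5)/(g^2 - g - 6)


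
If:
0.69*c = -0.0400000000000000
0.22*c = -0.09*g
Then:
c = -0.06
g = 0.14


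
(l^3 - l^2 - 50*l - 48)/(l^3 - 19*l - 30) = (-l^3 + l^2 + 50*l + 48)/(-l^3 + 19*l + 30)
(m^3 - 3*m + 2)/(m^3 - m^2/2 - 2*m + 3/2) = 2*(m + 2)/(2*m + 3)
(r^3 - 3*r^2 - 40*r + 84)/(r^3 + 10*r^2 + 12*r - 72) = (r - 7)/(r + 6)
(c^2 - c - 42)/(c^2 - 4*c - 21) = (c + 6)/(c + 3)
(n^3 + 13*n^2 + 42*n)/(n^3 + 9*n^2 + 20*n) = (n^2 + 13*n + 42)/(n^2 + 9*n + 20)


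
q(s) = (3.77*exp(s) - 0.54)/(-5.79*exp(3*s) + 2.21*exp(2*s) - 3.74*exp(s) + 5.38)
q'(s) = (3.77*exp(s) - 0.54)*(17.37*exp(3*s) - 4.42*exp(2*s) + 3.74*exp(s))/(-5.79*exp(3*s) + 2.21*exp(2*s) - 3.74*exp(s) + 5.38)^2 + 3.77*exp(s)/(-5.79*exp(3*s) + 2.21*exp(2*s) - 3.74*exp(s) + 5.38) = (43.6566*exp(3*s) - 17.7115*exp(2*s) + 2.3868*exp(s) + 18.263)*exp(s)/(33.5241*exp(6*s) - 25.5918*exp(5*s) + 48.1933*exp(4*s) - 78.8312*exp(3*s) + 37.7672*exp(2*s) - 40.2424*exp(s) + 28.9444)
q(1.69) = -0.02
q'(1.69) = 0.05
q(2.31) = -0.01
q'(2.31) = 0.01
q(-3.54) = -0.08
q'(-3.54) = 0.02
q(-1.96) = -0.00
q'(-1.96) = 0.11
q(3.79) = -0.00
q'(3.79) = 0.00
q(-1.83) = 0.01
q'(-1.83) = 0.13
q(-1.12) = 0.16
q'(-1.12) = 0.35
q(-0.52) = 0.63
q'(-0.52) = 1.81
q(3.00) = 0.00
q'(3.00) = 0.00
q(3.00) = 0.00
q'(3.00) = 0.00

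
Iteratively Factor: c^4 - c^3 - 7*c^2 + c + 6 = (c - 3)*(c^3 + 2*c^2 - c - 2) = (c - 3)*(c + 2)*(c^2 - 1) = (c - 3)*(c + 1)*(c + 2)*(c - 1)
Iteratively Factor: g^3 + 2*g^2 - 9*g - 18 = (g + 2)*(g^2 - 9) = (g - 3)*(g + 2)*(g + 3)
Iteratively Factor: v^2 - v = (v - 1)*(v)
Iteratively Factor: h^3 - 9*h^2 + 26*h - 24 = (h - 2)*(h^2 - 7*h + 12) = (h - 4)*(h - 2)*(h - 3)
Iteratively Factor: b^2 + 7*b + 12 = (b + 3)*(b + 4)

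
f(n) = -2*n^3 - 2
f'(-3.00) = -54.00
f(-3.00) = 52.00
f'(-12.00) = -864.00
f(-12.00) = 3454.00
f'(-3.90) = -91.26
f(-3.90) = 116.64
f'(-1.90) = -21.66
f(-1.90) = 11.72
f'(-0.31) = -0.58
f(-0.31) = -1.94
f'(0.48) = -1.38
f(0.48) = -2.22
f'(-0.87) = -4.54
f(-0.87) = -0.68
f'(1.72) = -17.75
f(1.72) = -12.18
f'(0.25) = -0.38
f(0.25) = -2.03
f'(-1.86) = -20.76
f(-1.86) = 10.87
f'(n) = -6*n^2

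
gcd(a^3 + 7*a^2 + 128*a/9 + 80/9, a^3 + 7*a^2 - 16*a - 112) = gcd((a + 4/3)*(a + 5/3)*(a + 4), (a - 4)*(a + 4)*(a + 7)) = a + 4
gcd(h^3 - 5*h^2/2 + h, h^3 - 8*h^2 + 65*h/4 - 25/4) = h - 1/2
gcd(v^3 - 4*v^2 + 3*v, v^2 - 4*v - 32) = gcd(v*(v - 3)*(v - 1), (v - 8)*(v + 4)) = 1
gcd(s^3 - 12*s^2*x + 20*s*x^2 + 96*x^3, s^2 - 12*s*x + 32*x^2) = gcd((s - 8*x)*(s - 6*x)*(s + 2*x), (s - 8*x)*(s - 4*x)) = -s + 8*x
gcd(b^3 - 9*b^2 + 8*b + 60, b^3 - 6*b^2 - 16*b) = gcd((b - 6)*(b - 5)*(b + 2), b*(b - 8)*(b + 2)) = b + 2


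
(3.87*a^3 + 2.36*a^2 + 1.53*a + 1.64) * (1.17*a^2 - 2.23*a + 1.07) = 4.5279*a^5 - 5.8689*a^4 + 0.668200000000001*a^3 + 1.0321*a^2 - 2.0201*a + 1.7548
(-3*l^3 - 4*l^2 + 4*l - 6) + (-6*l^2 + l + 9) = -3*l^3 - 10*l^2 + 5*l + 3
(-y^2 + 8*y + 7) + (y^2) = 8*y + 7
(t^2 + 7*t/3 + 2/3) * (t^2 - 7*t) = t^4 - 14*t^3/3 - 47*t^2/3 - 14*t/3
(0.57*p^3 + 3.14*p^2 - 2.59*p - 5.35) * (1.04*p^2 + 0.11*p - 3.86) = 0.5928*p^5 + 3.3283*p^4 - 4.5484*p^3 - 17.9693*p^2 + 9.4089*p + 20.651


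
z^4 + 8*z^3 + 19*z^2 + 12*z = z*(z + 1)*(z + 3)*(z + 4)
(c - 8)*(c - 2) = c^2 - 10*c + 16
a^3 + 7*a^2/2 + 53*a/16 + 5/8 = (a + 1/4)*(a + 5/4)*(a + 2)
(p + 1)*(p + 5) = p^2 + 6*p + 5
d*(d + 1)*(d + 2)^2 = d^4 + 5*d^3 + 8*d^2 + 4*d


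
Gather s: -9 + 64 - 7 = 48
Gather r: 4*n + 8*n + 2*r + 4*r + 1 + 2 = 12*n + 6*r + 3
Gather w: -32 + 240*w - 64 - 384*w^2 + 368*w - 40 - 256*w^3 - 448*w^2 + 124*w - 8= -256*w^3 - 832*w^2 + 732*w - 144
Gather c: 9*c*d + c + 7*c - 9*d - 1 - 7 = c*(9*d + 8) - 9*d - 8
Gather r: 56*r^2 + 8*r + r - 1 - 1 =56*r^2 + 9*r - 2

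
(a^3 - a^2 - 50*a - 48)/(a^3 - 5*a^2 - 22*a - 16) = (a + 6)/(a + 2)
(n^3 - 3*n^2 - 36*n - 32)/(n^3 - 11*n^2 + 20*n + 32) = (n + 4)/(n - 4)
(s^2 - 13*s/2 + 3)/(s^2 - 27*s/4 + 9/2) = 2*(2*s - 1)/(4*s - 3)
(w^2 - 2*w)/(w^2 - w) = (w - 2)/(w - 1)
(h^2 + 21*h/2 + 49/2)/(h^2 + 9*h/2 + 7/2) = (h + 7)/(h + 1)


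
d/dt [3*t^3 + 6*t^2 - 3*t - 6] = 9*t^2 + 12*t - 3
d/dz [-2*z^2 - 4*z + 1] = -4*z - 4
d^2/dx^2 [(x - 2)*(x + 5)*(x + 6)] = 6*x + 18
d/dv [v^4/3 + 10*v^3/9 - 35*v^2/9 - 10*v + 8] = 4*v^3/3 + 10*v^2/3 - 70*v/9 - 10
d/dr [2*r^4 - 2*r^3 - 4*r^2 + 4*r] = 8*r^3 - 6*r^2 - 8*r + 4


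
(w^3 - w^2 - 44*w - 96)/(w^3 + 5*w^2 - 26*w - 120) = (w^2 - 5*w - 24)/(w^2 + w - 30)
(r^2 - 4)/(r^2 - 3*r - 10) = (r - 2)/(r - 5)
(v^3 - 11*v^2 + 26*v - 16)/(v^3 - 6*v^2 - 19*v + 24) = (v - 2)/(v + 3)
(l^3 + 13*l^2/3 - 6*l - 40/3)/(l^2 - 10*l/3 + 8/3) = (3*l^2 + 19*l + 20)/(3*l - 4)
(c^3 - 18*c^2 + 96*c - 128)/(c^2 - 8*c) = c - 10 + 16/c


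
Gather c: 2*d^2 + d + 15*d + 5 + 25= 2*d^2 + 16*d + 30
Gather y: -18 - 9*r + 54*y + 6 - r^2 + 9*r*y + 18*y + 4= -r^2 - 9*r + y*(9*r + 72) - 8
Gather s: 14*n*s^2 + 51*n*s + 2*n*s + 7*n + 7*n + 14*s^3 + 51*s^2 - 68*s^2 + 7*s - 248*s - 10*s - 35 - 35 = 14*n + 14*s^3 + s^2*(14*n - 17) + s*(53*n - 251) - 70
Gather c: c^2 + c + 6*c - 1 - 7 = c^2 + 7*c - 8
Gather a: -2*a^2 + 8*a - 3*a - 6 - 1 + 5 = -2*a^2 + 5*a - 2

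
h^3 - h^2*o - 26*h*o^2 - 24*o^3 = (h - 6*o)*(h + o)*(h + 4*o)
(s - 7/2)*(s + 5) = s^2 + 3*s/2 - 35/2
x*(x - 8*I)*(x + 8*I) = x^3 + 64*x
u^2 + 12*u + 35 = (u + 5)*(u + 7)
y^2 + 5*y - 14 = (y - 2)*(y + 7)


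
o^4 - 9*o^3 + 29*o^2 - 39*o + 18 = (o - 3)^2*(o - 2)*(o - 1)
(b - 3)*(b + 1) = b^2 - 2*b - 3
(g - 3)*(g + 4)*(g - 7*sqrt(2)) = g^3 - 7*sqrt(2)*g^2 + g^2 - 12*g - 7*sqrt(2)*g + 84*sqrt(2)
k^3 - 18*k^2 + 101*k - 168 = (k - 8)*(k - 7)*(k - 3)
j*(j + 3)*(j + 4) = j^3 + 7*j^2 + 12*j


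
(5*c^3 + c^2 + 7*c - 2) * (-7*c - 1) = -35*c^4 - 12*c^3 - 50*c^2 + 7*c + 2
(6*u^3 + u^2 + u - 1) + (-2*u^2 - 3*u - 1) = 6*u^3 - u^2 - 2*u - 2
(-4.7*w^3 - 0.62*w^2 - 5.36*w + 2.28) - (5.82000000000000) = -4.7*w^3 - 0.62*w^2 - 5.36*w - 3.54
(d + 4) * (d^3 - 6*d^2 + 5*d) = d^4 - 2*d^3 - 19*d^2 + 20*d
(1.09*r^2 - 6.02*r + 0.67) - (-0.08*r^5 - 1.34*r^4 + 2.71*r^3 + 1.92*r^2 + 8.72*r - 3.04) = 0.08*r^5 + 1.34*r^4 - 2.71*r^3 - 0.83*r^2 - 14.74*r + 3.71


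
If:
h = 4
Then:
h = 4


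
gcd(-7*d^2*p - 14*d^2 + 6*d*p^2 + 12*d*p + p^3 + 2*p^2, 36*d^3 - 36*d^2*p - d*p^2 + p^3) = -d + p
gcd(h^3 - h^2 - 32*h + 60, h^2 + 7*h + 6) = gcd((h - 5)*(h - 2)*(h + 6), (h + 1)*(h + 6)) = h + 6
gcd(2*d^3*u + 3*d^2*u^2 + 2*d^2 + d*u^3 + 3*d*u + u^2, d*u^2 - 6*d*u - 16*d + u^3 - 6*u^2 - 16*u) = d + u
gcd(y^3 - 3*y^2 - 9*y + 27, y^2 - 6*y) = 1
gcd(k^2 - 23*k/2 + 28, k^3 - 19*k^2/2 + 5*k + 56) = k^2 - 23*k/2 + 28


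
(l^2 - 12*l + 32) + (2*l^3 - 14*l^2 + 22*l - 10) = 2*l^3 - 13*l^2 + 10*l + 22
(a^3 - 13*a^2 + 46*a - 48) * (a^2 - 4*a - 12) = a^5 - 17*a^4 + 86*a^3 - 76*a^2 - 360*a + 576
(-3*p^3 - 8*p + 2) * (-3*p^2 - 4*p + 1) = 9*p^5 + 12*p^4 + 21*p^3 + 26*p^2 - 16*p + 2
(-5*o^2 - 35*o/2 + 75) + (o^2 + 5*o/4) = -4*o^2 - 65*o/4 + 75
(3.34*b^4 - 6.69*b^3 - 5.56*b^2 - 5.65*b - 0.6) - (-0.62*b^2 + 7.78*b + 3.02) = 3.34*b^4 - 6.69*b^3 - 4.94*b^2 - 13.43*b - 3.62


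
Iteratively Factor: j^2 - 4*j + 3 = (j - 3)*(j - 1)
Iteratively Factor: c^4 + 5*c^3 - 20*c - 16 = (c + 2)*(c^3 + 3*c^2 - 6*c - 8) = (c + 2)*(c + 4)*(c^2 - c - 2) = (c - 2)*(c + 2)*(c + 4)*(c + 1)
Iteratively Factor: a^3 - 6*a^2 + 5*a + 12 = (a - 3)*(a^2 - 3*a - 4) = (a - 4)*(a - 3)*(a + 1)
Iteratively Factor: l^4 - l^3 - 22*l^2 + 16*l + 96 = (l + 2)*(l^3 - 3*l^2 - 16*l + 48) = (l - 4)*(l + 2)*(l^2 + l - 12) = (l - 4)*(l + 2)*(l + 4)*(l - 3)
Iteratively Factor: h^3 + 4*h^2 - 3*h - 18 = (h + 3)*(h^2 + h - 6) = (h + 3)^2*(h - 2)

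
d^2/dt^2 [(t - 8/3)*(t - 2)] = 2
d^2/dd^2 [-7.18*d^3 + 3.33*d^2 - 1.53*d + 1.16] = 6.66 - 43.08*d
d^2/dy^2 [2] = 0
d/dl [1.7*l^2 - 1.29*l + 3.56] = 3.4*l - 1.29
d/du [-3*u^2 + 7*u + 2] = 7 - 6*u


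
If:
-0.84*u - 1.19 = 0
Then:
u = -1.42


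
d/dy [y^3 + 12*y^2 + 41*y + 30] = 3*y^2 + 24*y + 41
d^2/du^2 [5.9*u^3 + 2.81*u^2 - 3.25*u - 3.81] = 35.4*u + 5.62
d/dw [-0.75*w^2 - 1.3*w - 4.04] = -1.5*w - 1.3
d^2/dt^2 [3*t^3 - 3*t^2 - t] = 18*t - 6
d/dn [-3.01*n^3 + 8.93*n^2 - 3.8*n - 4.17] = -9.03*n^2 + 17.86*n - 3.8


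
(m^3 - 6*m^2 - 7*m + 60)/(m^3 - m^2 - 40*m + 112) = (m^2 - 2*m - 15)/(m^2 + 3*m - 28)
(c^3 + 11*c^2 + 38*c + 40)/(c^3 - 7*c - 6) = (c^2 + 9*c + 20)/(c^2 - 2*c - 3)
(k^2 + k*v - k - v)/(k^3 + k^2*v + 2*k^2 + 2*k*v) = (k - 1)/(k*(k + 2))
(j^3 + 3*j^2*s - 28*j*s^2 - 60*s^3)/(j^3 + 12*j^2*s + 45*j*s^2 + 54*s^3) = (j^2 - 3*j*s - 10*s^2)/(j^2 + 6*j*s + 9*s^2)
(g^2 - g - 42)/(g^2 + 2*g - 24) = (g - 7)/(g - 4)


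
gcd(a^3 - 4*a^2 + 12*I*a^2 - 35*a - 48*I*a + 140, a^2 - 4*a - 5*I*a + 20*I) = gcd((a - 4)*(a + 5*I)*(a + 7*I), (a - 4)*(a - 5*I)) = a - 4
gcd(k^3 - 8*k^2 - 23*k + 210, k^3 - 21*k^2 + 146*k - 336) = k^2 - 13*k + 42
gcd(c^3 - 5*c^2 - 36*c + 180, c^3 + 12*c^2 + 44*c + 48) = c + 6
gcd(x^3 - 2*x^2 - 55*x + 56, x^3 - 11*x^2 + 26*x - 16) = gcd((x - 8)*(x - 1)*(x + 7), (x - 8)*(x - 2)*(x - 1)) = x^2 - 9*x + 8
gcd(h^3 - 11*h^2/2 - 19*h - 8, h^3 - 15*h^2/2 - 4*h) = h^2 - 15*h/2 - 4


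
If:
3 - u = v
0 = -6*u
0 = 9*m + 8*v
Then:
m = -8/3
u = 0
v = 3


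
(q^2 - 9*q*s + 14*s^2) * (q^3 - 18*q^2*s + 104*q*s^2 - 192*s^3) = q^5 - 27*q^4*s + 280*q^3*s^2 - 1380*q^2*s^3 + 3184*q*s^4 - 2688*s^5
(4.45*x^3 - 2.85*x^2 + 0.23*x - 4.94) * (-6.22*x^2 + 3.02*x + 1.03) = -27.679*x^5 + 31.166*x^4 - 5.4541*x^3 + 28.4859*x^2 - 14.6819*x - 5.0882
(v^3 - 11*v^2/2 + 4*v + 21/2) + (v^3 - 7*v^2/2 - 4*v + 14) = 2*v^3 - 9*v^2 + 49/2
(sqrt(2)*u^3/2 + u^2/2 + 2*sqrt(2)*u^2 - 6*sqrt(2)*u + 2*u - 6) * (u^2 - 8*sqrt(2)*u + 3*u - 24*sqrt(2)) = sqrt(2)*u^5/2 - 15*u^4/2 + 7*sqrt(2)*u^4/2 - 105*u^3/2 - 4*sqrt(2)*u^3 - 46*sqrt(2)*u^2 + 270*u + 144*sqrt(2)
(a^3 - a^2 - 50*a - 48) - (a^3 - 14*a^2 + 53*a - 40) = 13*a^2 - 103*a - 8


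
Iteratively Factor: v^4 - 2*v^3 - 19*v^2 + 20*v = (v - 5)*(v^3 + 3*v^2 - 4*v) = (v - 5)*(v + 4)*(v^2 - v) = v*(v - 5)*(v + 4)*(v - 1)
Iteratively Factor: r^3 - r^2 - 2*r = (r + 1)*(r^2 - 2*r) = (r - 2)*(r + 1)*(r)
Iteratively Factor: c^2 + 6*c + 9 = (c + 3)*(c + 3)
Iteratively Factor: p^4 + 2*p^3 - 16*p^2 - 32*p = (p + 2)*(p^3 - 16*p) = (p + 2)*(p + 4)*(p^2 - 4*p) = p*(p + 2)*(p + 4)*(p - 4)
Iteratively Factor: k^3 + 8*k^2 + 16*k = (k + 4)*(k^2 + 4*k) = (k + 4)^2*(k)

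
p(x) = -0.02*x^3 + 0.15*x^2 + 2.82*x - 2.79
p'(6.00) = 2.46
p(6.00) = 15.21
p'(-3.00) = 1.38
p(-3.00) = -9.36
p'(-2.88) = 1.46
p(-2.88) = -9.19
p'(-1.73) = 2.12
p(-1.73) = -7.12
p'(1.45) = 3.13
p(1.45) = 1.55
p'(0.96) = 3.05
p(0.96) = 0.04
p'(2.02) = 3.18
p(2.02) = 3.35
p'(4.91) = 2.85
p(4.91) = 12.30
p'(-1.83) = 2.07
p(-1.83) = -7.33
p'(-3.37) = 1.13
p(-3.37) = -9.82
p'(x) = -0.06*x^2 + 0.3*x + 2.82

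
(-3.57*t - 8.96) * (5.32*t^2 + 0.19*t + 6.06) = -18.9924*t^3 - 48.3455*t^2 - 23.3366*t - 54.2976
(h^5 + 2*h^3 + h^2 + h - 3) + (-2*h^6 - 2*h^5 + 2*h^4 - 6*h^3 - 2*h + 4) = -2*h^6 - h^5 + 2*h^4 - 4*h^3 + h^2 - h + 1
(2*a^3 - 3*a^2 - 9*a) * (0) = 0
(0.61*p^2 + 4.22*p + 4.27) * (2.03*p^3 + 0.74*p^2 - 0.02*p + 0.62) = 1.2383*p^5 + 9.018*p^4 + 11.7787*p^3 + 3.4536*p^2 + 2.531*p + 2.6474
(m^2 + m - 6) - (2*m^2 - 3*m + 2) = -m^2 + 4*m - 8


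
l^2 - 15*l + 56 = (l - 8)*(l - 7)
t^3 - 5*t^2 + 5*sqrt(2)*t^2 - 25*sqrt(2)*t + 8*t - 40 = (t - 5)*(t + sqrt(2))*(t + 4*sqrt(2))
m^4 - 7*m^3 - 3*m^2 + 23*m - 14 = (m - 7)*(m - 1)^2*(m + 2)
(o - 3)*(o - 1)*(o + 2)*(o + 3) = o^4 + o^3 - 11*o^2 - 9*o + 18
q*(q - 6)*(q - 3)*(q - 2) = q^4 - 11*q^3 + 36*q^2 - 36*q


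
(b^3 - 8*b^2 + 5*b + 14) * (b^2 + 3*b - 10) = b^5 - 5*b^4 - 29*b^3 + 109*b^2 - 8*b - 140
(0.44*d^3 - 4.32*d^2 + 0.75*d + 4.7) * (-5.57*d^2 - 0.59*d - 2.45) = -2.4508*d^5 + 23.8028*d^4 - 2.7067*d^3 - 16.0375*d^2 - 4.6105*d - 11.515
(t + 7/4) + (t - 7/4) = 2*t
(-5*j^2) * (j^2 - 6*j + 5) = -5*j^4 + 30*j^3 - 25*j^2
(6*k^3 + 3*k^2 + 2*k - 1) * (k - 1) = 6*k^4 - 3*k^3 - k^2 - 3*k + 1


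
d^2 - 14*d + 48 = (d - 8)*(d - 6)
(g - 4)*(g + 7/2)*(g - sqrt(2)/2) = g^3 - sqrt(2)*g^2/2 - g^2/2 - 14*g + sqrt(2)*g/4 + 7*sqrt(2)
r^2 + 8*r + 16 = (r + 4)^2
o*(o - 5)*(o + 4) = o^3 - o^2 - 20*o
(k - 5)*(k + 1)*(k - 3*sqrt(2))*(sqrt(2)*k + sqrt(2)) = sqrt(2)*k^4 - 6*k^3 - 3*sqrt(2)*k^3 - 9*sqrt(2)*k^2 + 18*k^2 - 5*sqrt(2)*k + 54*k + 30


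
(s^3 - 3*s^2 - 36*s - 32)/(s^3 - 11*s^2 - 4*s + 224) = (s + 1)/(s - 7)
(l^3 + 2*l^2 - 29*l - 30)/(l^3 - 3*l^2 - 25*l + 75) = (l^2 + 7*l + 6)/(l^2 + 2*l - 15)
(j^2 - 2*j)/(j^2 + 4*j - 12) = j/(j + 6)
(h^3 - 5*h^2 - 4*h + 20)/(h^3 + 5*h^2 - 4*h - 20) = (h - 5)/(h + 5)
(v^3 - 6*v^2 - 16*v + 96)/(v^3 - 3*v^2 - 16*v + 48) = (v - 6)/(v - 3)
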